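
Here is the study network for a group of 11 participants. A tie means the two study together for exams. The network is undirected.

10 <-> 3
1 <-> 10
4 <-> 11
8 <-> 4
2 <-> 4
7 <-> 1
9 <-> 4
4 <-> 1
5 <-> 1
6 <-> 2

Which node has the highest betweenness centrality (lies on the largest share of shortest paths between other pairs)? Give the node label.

4

Unnormalized betweenness of each node: 1:29, 2:9, 3:0, 4:34, 5:0, 6:0, 7:0, 8:0, 9:0, 10:9, 11:0.
4 has the largest value, 34, making it the main broker — the node through which the most shortest paths run.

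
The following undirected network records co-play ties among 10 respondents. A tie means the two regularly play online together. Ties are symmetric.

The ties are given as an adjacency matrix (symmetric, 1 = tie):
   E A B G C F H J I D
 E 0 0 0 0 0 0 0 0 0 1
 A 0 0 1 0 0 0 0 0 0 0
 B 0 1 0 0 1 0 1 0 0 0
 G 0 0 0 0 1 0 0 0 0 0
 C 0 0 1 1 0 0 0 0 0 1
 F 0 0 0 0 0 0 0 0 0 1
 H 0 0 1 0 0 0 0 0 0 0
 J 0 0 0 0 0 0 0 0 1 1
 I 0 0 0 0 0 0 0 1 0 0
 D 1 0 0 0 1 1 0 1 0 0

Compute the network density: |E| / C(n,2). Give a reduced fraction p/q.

1/5

There are 9 edges and 10 nodes, so the maximum possible is C(10,2) = 45.
Density = 9/45 = 1/5.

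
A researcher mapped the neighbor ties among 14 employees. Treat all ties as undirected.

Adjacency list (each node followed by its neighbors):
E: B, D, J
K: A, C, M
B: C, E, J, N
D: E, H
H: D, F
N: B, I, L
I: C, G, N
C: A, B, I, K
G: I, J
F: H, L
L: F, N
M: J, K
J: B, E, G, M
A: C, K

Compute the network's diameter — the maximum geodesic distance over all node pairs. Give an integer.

5

Eccentricity of each node (its greatest distance to any other): A:5, B:3, C:4, D:4, E:3, F:5, G:4, H:5, I:4, J:4, K:5, L:4, M:5, N:3.
The maximum eccentricity is 5, realized for instance by the pair K–H via K – C – B – E – D – H. So the diameter is 5.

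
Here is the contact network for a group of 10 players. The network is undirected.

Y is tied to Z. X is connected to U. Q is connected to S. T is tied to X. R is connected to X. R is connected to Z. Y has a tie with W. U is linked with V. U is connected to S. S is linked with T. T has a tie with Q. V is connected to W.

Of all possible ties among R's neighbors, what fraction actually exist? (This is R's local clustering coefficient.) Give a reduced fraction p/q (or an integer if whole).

R's neighbors: X and Z (k = 2).
Possible neighbor pairs: C(2,2) = 1. Edges among them: none → e = 0.
Clustering(R) = 0/1.

0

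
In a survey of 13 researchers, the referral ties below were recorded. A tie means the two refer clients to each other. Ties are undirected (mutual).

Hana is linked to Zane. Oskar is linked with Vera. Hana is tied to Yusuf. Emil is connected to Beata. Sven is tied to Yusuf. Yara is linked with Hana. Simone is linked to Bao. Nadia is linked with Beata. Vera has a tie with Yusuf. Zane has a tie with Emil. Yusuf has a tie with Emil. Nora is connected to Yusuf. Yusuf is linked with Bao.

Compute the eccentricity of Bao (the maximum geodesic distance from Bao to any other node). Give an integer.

4

Distances from Bao: Beata:3, Emil:2, Hana:2, Nadia:4, Nora:2, Oskar:3, Simone:1, Sven:2, Vera:2, Yara:3, Yusuf:1, Zane:3.
The largest is 4 (to Nadia), so the eccentricity of Bao is 4.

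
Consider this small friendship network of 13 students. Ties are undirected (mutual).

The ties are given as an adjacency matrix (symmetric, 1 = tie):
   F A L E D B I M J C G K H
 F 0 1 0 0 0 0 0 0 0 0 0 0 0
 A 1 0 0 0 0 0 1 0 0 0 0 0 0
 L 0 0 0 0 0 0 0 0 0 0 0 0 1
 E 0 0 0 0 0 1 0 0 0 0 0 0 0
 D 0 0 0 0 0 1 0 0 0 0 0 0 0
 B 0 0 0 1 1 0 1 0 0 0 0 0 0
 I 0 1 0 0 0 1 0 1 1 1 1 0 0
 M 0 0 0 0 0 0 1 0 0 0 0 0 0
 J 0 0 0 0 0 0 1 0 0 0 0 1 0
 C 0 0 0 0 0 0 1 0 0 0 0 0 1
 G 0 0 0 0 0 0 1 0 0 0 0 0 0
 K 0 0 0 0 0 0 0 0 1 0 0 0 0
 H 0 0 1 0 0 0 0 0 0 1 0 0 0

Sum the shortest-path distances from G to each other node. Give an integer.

30

Distances from G: A:2, B:2, C:2, D:3, E:3, F:3, H:3, I:1, J:2, K:3, L:4, M:2.
Sum = 2 + 2 + 2 + 3 + 3 + 3 + 3 + 1 + 2 + 3 + 4 + 2 = 30.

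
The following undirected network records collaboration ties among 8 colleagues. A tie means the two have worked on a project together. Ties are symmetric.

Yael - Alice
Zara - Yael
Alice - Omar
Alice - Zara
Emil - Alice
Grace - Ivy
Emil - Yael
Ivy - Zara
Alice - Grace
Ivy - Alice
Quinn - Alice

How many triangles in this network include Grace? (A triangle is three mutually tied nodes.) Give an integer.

1

Grace's neighbors: Alice and Ivy.
Neighbor pairs that are themselves tied: Grace–Alice–Ivy. Each forms one triangle with Grace, for 1 in total.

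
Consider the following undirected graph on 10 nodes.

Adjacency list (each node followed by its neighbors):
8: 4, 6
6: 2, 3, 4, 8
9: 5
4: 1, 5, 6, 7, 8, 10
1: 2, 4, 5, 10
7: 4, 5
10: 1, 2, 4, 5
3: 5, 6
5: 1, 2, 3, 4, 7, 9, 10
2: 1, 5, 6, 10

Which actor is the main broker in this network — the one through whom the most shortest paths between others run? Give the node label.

5

Unnormalized betweenness of each node: 1:1/4, 2:5/3, 3:2/3, 4:26/3, 5:57/4, 6:13/4, 7:0, 8:0, 9:0, 10:1/4.
5 has the largest value, 57/4, making it the main broker — the node through which the most shortest paths run.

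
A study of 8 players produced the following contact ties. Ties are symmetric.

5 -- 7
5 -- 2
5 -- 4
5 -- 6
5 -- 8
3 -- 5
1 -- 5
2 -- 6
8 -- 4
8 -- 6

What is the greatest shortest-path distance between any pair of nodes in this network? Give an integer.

2

Eccentricity of each node (its greatest distance to any other): 1:2, 2:2, 3:2, 4:2, 5:1, 6:2, 7:2, 8:2.
The maximum eccentricity is 2, realized for instance by the pair 1–7 via 1 – 5 – 7. So the diameter is 2.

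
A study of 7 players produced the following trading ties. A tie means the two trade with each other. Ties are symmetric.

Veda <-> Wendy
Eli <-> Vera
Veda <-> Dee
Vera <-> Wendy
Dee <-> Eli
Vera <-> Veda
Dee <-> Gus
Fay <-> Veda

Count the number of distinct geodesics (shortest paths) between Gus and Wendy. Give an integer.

The shortest distance is 3, and the only length-3 path is Gus–Dee–Veda–Wendy. So there is exactly 1 shortest path.

1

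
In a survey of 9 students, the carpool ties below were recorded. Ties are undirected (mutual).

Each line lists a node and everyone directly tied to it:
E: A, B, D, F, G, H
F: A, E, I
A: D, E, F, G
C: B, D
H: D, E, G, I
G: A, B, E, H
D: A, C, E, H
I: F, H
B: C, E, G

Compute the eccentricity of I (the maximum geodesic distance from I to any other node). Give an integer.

Distances from I: A:2, B:3, C:3, D:2, E:2, F:1, G:2, H:1.
The largest is 3 (to B and C), so the eccentricity of I is 3.

3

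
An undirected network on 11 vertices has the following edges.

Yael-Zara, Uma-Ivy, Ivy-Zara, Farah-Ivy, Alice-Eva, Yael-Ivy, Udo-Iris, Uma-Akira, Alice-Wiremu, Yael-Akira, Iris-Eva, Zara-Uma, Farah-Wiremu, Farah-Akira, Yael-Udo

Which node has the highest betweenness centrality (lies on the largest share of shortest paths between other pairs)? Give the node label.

Unnormalized betweenness of each node: Akira:27/5, Alice:76/15, Eva:4, Farah:181/15, Iris:94/15, Ivy:42/5, Udo:48/5, Uma:5/6, Wiremu:42/5, Yael:413/30, Zara:6/5.
Yael has the largest value, 413/30, making it the main broker — the node through which the most shortest paths run.

Yael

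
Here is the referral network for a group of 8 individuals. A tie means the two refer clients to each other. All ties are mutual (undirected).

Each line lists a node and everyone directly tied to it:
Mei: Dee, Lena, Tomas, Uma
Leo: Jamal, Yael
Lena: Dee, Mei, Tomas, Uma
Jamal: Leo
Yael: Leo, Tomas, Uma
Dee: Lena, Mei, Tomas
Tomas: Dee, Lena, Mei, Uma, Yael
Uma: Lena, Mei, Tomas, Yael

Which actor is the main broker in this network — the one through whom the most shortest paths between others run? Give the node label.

Unnormalized betweenness of each node: Dee:0, Jamal:0, Lena:1/3, Leo:6, Mei:1/3, Tomas:19/3, Uma:3, Yael:10.
Yael has the largest value, 10, making it the main broker — the node through which the most shortest paths run.

Yael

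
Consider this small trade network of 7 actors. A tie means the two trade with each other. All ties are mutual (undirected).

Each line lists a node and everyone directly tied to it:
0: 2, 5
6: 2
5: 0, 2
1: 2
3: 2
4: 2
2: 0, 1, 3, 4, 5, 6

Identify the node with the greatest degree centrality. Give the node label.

Degrees — 0:2, 1:1, 2:6, 3:1, 4:1, 5:2, 6:1.
The maximum is 6, attained only by 2.

2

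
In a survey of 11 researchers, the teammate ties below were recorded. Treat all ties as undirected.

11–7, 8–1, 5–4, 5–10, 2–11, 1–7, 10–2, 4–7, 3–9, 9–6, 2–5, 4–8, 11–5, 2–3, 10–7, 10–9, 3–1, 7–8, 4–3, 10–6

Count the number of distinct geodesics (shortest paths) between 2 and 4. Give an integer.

The shortest distance is 2. The length-2 paths are: 2–3–4; 2–5–4.
That gives 2 distinct shortest paths.

2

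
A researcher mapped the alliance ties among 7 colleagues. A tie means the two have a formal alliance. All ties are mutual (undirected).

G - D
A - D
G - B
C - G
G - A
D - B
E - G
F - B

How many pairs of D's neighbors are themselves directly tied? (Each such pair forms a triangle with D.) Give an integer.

D's neighbors: A, B, and G.
Neighbor pairs that are themselves tied: D–A–G; D–B–G. Each forms one triangle with D, for 2 in total.

2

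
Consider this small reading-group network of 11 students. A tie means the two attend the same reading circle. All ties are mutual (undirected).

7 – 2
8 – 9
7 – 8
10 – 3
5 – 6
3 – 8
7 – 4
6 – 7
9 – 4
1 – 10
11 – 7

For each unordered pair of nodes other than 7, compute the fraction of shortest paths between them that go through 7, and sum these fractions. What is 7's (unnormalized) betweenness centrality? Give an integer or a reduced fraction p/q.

Pairs whose geodesics pass through 7 — 11–10: 1; 11–5: 1; 11–2: 1; 11–1: 1; 11–3: 1; 11–8: 1; 11–9: 2/2; 11–4: 1; 11–6: 1; 10–5: 1; 10–2: 1; 10–4: 1/2; 10–6: 1; 5–2: 1 … (+19 more pairs).
All other pairs contribute 0.
Summing the contributions gives betweenness(7) = 31.

31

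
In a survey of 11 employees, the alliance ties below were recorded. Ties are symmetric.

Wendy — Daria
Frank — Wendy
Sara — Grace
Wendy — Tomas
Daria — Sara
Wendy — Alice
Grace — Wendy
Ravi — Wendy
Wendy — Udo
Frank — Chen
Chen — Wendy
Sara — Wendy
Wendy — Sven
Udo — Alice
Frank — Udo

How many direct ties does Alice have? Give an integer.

2

Alice is directly tied to Udo and Wendy. That is 2 neighbors, so the degree of Alice is 2.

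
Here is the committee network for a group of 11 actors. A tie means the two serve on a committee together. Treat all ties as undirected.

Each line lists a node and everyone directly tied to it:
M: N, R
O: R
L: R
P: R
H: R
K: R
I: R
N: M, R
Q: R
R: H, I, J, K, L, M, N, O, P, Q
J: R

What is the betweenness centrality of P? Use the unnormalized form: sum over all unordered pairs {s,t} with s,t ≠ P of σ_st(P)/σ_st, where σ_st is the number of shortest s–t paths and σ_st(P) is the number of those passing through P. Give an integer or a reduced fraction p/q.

0

No shortest path between any pair of other nodes passes through P.
Summing the contributions gives betweenness(P) = 0.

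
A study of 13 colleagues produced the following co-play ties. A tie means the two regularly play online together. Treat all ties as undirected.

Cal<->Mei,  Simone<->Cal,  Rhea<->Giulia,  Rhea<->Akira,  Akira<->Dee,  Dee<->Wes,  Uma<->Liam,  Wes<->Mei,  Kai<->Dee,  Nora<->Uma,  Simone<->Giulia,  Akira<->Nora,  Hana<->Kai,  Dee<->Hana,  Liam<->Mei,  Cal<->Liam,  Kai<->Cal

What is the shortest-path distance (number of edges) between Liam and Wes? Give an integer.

One shortest route is Liam – Mei – Wes, which uses 2 edges, and Liam and Wes are not directly tied, so nothing shorter exists. So d(Liam,Wes) = 2.

2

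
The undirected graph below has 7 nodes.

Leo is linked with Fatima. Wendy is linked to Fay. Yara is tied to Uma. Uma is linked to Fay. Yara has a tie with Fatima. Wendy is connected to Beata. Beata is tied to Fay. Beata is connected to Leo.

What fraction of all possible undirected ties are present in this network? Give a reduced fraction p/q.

There are 8 edges and 7 nodes, so the maximum possible is C(7,2) = 21.
Density = 8/21.

8/21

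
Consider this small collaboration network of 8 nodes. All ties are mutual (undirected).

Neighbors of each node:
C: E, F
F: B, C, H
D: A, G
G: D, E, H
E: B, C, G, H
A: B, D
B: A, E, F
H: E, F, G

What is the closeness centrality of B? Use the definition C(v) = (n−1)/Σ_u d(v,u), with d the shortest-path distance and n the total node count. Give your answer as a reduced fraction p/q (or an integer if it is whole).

7/11

Distances from B: A:1, C:2, D:2, E:1, F:1, G:2, H:2. Sum = 11.
n = 8, so closeness = 7/11.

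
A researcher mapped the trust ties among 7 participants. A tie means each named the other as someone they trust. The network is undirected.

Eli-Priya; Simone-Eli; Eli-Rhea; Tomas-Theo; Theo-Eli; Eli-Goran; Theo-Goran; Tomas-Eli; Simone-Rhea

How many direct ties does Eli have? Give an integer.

6

Eli is directly tied to Goran, Priya, Rhea, Simone, Theo, and Tomas. That is 6 neighbors, so the degree of Eli is 6.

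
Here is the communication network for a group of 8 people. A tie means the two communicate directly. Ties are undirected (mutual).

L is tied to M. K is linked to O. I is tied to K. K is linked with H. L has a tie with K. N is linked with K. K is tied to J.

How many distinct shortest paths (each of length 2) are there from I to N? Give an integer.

The shortest distance is 2, and the only length-2 path is I–K–N. So there is exactly 1 shortest path.

1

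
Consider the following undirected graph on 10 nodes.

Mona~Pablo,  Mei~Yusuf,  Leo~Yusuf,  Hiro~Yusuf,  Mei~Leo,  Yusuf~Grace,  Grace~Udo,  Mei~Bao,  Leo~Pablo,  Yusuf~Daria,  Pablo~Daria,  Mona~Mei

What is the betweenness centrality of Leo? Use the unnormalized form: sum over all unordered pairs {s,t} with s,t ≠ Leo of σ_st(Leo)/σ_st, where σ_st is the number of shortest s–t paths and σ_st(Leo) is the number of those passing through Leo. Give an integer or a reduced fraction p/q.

3

Pairs whose geodesics pass through Leo — Hiro–Pablo: 1/2; Udo–Pablo: 1/2; Mei–Pablo: 1/2; Pablo–Grace: 1/2; Pablo–Bao: 1/2; Pablo–Yusuf: 1/2.
All other pairs contribute 0.
Summing the contributions gives betweenness(Leo) = 3.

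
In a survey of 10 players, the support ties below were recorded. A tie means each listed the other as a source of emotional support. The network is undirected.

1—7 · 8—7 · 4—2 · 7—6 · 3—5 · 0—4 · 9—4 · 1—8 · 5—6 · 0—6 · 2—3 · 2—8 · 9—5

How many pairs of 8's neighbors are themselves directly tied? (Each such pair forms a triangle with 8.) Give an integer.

8's neighbors: 1, 2, and 7.
Neighbor pairs that are themselves tied: 8–1–7. Each forms one triangle with 8, for 1 in total.

1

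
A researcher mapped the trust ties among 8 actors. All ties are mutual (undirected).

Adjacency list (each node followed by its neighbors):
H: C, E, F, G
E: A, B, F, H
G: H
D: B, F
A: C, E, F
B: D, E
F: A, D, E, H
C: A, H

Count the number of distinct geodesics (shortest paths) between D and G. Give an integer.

The shortest distance is 3, and the only length-3 path is D–F–H–G. So there is exactly 1 shortest path.

1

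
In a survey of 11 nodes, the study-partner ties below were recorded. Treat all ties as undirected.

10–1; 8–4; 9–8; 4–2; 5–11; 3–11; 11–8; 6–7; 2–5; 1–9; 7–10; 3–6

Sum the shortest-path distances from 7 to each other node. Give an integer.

Distances from 7: 1:2, 2:5, 3:2, 4:5, 5:4, 6:1, 8:4, 9:3, 10:1, 11:3.
Sum = 2 + 5 + 2 + 5 + 4 + 1 + 4 + 3 + 1 + 3 = 30.

30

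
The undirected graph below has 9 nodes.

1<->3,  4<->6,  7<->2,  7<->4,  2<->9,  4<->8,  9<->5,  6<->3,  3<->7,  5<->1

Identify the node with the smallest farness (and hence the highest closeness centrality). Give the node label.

7

Farness (sum of distances to all others) for each node — 1:18, 2:17, 3:15, 4:17, 5:21, 6:18, 7:14, 8:24, 9:20.
The smallest farness is 14, for 7, so 7 has the highest closeness.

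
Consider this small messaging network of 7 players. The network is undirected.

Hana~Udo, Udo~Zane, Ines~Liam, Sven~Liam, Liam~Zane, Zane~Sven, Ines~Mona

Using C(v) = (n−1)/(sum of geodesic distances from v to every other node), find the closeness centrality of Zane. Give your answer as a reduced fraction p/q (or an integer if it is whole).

Distances from Zane: Hana:2, Ines:2, Liam:1, Mona:3, Sven:1, Udo:1. Sum = 10.
n = 7, so closeness = 6/10 = 3/5.

3/5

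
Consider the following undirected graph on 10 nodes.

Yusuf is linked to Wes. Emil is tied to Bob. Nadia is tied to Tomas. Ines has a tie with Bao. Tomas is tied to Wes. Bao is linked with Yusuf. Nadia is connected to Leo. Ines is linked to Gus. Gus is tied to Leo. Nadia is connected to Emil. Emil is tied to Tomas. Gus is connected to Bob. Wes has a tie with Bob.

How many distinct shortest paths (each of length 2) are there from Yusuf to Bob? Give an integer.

The shortest distance is 2, and the only length-2 path is Yusuf–Wes–Bob. So there is exactly 1 shortest path.

1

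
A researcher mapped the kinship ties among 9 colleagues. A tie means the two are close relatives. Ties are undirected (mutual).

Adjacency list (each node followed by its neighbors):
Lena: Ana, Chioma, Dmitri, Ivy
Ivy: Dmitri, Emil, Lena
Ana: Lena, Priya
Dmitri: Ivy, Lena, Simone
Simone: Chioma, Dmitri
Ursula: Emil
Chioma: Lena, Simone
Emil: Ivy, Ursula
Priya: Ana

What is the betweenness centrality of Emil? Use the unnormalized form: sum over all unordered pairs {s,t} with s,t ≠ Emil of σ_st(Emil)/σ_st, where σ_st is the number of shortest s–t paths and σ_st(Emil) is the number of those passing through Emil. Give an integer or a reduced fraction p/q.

7

Pairs whose geodesics pass through Emil — Ana–Ursula: 1; Priya–Ursula: 1; Simone–Ursula: 1; Dmitri–Ursula: 1; Lena–Ursula: 1; Ivy–Ursula: 1; Ursula–Chioma: 1.
All other pairs contribute 0.
Summing the contributions gives betweenness(Emil) = 7.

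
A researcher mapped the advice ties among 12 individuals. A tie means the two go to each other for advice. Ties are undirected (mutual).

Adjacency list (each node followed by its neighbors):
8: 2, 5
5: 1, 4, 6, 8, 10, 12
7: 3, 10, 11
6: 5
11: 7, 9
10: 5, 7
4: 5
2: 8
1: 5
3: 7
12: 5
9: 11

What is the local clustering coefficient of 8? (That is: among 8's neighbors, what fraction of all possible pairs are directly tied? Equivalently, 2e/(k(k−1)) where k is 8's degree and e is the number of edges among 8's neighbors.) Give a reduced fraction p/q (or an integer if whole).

8's neighbors: 2 and 5 (k = 2).
Possible neighbor pairs: C(2,2) = 1. Edges among them: none → e = 0.
Clustering(8) = 0/1.

0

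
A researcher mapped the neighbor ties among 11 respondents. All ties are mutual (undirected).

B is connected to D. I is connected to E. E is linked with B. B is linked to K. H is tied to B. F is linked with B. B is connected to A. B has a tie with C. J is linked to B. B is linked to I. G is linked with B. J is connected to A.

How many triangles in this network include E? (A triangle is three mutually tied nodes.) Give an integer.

1

E's neighbors: B and I.
Neighbor pairs that are themselves tied: E–B–I. Each forms one triangle with E, for 1 in total.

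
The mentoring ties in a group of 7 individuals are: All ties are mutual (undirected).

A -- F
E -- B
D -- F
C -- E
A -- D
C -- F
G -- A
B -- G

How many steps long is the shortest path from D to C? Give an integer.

One shortest route is D – F – C, which uses 2 edges, and D and C are not directly tied, so nothing shorter exists. So d(D,C) = 2.

2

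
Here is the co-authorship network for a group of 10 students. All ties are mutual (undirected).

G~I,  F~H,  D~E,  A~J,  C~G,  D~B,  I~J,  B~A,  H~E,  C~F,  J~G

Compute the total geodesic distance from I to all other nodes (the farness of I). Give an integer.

25

Distances from I: A:2, B:3, C:2, D:4, E:5, F:3, G:1, H:4, J:1.
Sum = 2 + 3 + 2 + 4 + 5 + 3 + 1 + 4 + 1 = 25.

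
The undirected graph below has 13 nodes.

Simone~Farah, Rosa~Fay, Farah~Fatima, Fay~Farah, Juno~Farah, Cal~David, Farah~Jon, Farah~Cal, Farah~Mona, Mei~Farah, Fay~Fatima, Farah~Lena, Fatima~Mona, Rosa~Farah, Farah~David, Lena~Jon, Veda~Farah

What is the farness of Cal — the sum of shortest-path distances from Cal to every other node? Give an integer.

22

Distances from Cal: David:1, Farah:1, Fatima:2, Fay:2, Jon:2, Juno:2, Lena:2, Mei:2, Mona:2, Rosa:2, Simone:2, Veda:2.
Sum = 1 + 1 + 2 + 2 + 2 + 2 + 2 + 2 + 2 + 2 + 2 + 2 = 22.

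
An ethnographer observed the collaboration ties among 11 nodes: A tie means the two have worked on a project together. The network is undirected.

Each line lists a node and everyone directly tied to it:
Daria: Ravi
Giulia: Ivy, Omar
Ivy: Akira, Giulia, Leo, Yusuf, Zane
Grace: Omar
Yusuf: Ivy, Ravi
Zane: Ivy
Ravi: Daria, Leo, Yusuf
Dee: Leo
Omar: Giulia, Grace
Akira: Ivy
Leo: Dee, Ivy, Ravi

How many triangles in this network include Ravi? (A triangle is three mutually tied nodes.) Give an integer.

Ravi's neighbors are Daria, Leo, and Yusuf, but none of them are tied to each other, so no triangle contains Ravi.

0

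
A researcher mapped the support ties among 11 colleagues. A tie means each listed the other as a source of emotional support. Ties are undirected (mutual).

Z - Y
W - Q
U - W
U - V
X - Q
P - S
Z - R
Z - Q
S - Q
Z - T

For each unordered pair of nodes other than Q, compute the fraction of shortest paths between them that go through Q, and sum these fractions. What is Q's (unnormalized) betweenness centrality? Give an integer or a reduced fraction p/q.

35

Pairs whose geodesics pass through Q — W–P: 1; W–T: 1; W–S: 1; W–Y: 1; W–R: 1; W–X: 1; W–Z: 1; V–P: 1; V–T: 1; V–S: 1; V–Y: 1; V–R: 1; V–X: 1; V–Z: 1 … (+21 more pairs).
All other pairs contribute 0.
Summing the contributions gives betweenness(Q) = 35.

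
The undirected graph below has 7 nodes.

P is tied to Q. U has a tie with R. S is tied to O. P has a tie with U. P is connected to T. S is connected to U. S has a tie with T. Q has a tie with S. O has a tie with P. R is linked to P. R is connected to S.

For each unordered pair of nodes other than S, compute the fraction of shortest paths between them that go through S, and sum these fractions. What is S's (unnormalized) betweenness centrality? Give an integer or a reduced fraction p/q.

Pairs whose geodesics pass through S — U–T: 1/2; U–Q: 1/2; U–O: 1/2; T–R: 1/2; T–Q: 1/2; T–O: 1/2; R–Q: 1/2; R–O: 1/2; Q–O: 1/2.
All other pairs contribute 0.
Summing the contributions gives betweenness(S) = 9/2.

9/2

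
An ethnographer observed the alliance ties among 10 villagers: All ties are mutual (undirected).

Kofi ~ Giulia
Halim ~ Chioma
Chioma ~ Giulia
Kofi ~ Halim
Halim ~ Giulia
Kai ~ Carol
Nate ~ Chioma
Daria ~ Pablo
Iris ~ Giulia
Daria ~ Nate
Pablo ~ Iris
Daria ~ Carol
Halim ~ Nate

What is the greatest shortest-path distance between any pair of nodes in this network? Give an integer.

5

Eccentricity of each node (its greatest distance to any other): Carol:4, Chioma:4, Daria:3, Giulia:5, Halim:4, Iris:4, Kai:5, Kofi:5, Nate:3, Pablo:3.
The maximum eccentricity is 5, realized for instance by the pair Kofi–Kai via Kofi – Halim – Nate – Daria – Carol – Kai. So the diameter is 5.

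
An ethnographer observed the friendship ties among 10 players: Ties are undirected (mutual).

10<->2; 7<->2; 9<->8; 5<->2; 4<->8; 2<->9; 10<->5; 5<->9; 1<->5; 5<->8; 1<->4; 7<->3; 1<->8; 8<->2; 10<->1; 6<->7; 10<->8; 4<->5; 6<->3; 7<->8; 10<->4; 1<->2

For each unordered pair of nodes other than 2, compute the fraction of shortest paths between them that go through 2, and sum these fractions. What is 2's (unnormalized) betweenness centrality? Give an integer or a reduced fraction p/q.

Pairs whose geodesics pass through 2 — 3–1: 1/2; 3–5: 1/2; 3–9: 1/2; 3–10: 1/2; 7–1: 1/2; 7–5: 1/2; 7–9: 1/2; 7–10: 1/2; 6–1: 1/2; 6–5: 1/2; 6–9: 1/2; 6–10: 1/2; 1–9: 1/3; 9–10: 1/3.
All other pairs contribute 0.
Summing the contributions gives betweenness(2) = 20/3.

20/3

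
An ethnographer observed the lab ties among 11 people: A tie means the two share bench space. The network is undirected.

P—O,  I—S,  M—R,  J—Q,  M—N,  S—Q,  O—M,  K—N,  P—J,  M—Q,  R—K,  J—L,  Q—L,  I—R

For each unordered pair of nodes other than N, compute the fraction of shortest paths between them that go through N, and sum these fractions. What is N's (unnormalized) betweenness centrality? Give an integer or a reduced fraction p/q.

Pairs whose geodesics pass through N — K–M: 1/2; K–O: 1/2; K–P: 1/2; K–J: 1/2; K–L: 1/2; K–Q: 1/2.
All other pairs contribute 0.
Summing the contributions gives betweenness(N) = 3.

3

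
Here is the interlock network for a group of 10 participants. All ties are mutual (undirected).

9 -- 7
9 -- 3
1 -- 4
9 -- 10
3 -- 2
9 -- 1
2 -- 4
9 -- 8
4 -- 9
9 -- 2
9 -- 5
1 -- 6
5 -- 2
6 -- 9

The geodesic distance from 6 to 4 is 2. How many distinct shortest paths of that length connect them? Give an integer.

The shortest distance is 2. The length-2 paths are: 6–9–4; 6–1–4.
That gives 2 distinct shortest paths.

2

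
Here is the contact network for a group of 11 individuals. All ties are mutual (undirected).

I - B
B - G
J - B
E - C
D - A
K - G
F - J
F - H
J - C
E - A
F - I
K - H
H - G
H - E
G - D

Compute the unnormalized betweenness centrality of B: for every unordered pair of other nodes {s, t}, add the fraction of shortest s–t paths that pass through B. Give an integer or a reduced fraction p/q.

Pairs whose geodesics pass through B — C–G: 1/2; C–I: 1/2; A–I: 1/2; D–I: 1; D–J: 1; G–I: 1; G–J: 1; K–I: 1/2; K–J: 1/2; I–J: 1/2.
All other pairs contribute 0.
Summing the contributions gives betweenness(B) = 7.

7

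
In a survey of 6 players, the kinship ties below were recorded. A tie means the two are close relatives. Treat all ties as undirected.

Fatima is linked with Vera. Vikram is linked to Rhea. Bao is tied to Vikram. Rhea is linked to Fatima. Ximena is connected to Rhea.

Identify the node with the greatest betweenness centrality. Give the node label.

Rhea

Unnormalized betweenness of each node: Bao:0, Fatima:4, Rhea:8, Vera:0, Vikram:4, Ximena:0.
Rhea has the largest value, 8, making it the main broker — the node through which the most shortest paths run.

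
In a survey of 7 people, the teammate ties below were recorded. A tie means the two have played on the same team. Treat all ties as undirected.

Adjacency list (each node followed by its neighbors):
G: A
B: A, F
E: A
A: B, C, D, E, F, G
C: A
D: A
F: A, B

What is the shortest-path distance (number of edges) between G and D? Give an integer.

One shortest route is G – A – D, which uses 2 edges, and G and D are not directly tied, so nothing shorter exists. So d(G,D) = 2.

2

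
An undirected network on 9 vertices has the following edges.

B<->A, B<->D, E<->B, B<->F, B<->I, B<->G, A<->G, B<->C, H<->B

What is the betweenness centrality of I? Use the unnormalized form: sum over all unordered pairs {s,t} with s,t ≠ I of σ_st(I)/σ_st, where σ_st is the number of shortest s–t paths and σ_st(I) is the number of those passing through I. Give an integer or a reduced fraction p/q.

No shortest path between any pair of other nodes passes through I.
Summing the contributions gives betweenness(I) = 0.

0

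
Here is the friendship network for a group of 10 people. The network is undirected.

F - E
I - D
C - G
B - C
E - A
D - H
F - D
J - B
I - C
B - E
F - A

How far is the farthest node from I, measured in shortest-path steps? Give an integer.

Distances from I: A:3, B:2, C:1, D:1, E:3, F:2, G:2, H:2, J:3.
The largest is 3 (to A, E, and J), so the eccentricity of I is 3.

3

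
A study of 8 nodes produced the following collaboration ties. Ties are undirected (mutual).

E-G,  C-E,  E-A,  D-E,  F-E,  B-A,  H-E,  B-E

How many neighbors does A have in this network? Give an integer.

A is directly tied to B and E. That is 2 neighbors, so the degree of A is 2.

2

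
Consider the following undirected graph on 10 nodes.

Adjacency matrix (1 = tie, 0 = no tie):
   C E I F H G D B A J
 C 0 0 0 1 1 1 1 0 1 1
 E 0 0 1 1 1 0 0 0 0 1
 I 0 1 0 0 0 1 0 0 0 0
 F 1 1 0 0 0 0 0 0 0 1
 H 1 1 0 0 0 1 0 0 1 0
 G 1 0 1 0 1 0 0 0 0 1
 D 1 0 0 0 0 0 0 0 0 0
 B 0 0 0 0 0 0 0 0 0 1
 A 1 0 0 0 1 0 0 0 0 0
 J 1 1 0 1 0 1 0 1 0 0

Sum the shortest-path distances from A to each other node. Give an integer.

Distances from A: B:3, C:1, D:2, E:2, F:2, G:2, H:1, I:3, J:2.
Sum = 3 + 1 + 2 + 2 + 2 + 2 + 1 + 3 + 2 = 18.

18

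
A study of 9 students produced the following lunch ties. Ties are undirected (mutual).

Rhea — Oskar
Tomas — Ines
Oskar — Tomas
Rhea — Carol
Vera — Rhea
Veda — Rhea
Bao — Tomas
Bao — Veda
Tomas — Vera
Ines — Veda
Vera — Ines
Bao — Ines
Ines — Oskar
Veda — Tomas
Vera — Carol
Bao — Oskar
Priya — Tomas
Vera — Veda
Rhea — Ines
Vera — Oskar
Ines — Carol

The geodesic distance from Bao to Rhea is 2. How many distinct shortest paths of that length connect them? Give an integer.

3

The shortest distance is 2. The length-2 paths are: Bao–Veda–Rhea; Bao–Ines–Rhea; Bao–Oskar–Rhea.
That gives 3 distinct shortest paths.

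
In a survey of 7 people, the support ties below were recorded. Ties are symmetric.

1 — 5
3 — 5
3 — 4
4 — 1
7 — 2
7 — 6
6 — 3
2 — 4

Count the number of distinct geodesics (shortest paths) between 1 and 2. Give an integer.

The shortest distance is 2, and the only length-2 path is 1–4–2. So there is exactly 1 shortest path.

1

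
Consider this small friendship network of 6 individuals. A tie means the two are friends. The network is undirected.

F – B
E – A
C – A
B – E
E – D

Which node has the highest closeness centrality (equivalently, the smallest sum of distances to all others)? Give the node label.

E

Farness (sum of distances to all others) for each node — A:9, B:9, C:13, D:11, E:7, F:13.
The smallest farness is 7, for E, so E has the highest closeness.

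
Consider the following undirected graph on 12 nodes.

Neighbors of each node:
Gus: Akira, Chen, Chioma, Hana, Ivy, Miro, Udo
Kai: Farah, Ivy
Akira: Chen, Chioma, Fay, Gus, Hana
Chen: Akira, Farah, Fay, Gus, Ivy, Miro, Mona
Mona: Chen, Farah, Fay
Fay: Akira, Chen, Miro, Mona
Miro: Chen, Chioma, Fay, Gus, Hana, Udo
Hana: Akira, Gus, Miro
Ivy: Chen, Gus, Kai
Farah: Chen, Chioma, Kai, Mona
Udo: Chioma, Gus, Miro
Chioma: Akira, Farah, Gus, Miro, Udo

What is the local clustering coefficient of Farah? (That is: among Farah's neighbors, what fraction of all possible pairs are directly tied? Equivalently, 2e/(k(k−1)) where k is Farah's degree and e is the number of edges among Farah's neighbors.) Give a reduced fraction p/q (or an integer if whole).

1/6

Farah's neighbors: Chen, Chioma, Kai, and Mona (k = 4).
Possible neighbor pairs: C(4,2) = 6. Edges among them: Chen–Mona → e = 1.
Clustering(Farah) = 1/6.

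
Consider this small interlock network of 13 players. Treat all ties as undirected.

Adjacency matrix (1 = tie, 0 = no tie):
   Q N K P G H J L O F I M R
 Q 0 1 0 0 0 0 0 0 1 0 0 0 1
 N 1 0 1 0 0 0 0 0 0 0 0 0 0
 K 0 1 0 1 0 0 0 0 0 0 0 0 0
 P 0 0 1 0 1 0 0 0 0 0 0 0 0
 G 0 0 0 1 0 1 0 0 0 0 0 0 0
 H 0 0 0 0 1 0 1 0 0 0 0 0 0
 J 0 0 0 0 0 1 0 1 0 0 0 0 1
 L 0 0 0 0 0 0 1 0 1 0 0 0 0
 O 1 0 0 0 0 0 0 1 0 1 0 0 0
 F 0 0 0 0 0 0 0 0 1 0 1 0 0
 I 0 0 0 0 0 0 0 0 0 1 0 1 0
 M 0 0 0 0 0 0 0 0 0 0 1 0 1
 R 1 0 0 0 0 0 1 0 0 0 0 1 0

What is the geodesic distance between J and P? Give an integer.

3

One shortest route is J – H – G – P, which uses 3 edges, and at distance 2 from J we only reach {G, M, O, Q}, which does not include P. So d(J,P) = 3.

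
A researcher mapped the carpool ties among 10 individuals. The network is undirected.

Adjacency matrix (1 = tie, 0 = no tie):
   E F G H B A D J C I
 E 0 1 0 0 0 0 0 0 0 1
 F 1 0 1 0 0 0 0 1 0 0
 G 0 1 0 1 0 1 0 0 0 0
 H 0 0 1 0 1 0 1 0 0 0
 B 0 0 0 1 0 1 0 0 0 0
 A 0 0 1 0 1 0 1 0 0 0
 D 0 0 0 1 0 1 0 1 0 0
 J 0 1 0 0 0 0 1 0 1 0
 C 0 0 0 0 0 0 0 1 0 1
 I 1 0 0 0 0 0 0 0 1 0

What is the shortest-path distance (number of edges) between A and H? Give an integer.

One shortest route is A – G – H, which uses 2 edges, and A and H are not directly tied, so nothing shorter exists. So d(A,H) = 2.

2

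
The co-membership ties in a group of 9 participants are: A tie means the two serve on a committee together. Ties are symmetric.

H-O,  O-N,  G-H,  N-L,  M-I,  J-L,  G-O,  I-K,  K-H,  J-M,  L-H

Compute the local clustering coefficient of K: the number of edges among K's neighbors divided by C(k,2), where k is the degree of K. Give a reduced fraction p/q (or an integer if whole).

K's neighbors: H and I (k = 2).
Possible neighbor pairs: C(2,2) = 1. Edges among them: none → e = 0.
Clustering(K) = 0/1.

0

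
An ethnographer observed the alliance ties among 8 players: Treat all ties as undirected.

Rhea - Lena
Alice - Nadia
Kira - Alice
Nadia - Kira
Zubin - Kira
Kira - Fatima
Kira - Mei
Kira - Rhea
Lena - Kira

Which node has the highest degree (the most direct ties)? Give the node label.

Degrees — Alice:2, Fatima:1, Kira:7, Lena:2, Mei:1, Nadia:2, Rhea:2, Zubin:1.
The maximum is 7, attained only by Kira.

Kira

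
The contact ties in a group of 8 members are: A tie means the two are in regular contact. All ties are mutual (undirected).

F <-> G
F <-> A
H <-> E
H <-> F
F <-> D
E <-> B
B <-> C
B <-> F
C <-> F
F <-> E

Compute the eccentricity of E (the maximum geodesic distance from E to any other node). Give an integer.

2

Distances from E: A:2, B:1, C:2, D:2, F:1, G:2, H:1.
The largest is 2 (to D, G, A, and C), so the eccentricity of E is 2.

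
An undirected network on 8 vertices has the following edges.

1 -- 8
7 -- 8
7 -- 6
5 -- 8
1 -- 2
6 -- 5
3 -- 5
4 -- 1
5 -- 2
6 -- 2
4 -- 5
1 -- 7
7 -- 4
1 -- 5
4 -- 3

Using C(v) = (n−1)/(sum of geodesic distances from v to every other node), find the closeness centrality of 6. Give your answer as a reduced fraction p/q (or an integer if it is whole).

Distances from 6: 1:2, 2:1, 3:2, 4:2, 5:1, 7:1, 8:2. Sum = 11.
n = 8, so closeness = 7/11.

7/11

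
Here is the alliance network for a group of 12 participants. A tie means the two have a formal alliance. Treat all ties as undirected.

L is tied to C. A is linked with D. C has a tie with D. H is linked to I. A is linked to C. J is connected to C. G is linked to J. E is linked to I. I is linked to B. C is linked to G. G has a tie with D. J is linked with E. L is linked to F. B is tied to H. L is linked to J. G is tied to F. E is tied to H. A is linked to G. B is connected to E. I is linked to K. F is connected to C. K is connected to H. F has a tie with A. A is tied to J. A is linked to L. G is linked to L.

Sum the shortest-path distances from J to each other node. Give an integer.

Distances from J: A:1, B:2, C:1, D:2, E:1, F:2, G:1, H:2, I:2, K:3, L:1.
Sum = 1 + 2 + 1 + 2 + 1 + 2 + 1 + 2 + 2 + 3 + 1 = 18.

18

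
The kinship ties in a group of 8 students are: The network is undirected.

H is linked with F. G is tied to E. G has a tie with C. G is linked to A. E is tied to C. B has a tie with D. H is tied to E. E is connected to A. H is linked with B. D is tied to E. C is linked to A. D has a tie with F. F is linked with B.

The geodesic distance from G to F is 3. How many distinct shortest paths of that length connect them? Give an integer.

2

The shortest distance is 3. The length-3 paths are: G–E–D–F; G–E–H–F.
That gives 2 distinct shortest paths.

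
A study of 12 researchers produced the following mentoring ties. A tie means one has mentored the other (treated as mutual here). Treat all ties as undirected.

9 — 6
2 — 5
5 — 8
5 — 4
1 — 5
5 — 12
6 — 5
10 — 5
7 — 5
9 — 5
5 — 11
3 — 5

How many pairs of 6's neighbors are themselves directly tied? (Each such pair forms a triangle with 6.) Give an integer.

1

6's neighbors: 5 and 9.
Neighbor pairs that are themselves tied: 6–5–9. Each forms one triangle with 6, for 1 in total.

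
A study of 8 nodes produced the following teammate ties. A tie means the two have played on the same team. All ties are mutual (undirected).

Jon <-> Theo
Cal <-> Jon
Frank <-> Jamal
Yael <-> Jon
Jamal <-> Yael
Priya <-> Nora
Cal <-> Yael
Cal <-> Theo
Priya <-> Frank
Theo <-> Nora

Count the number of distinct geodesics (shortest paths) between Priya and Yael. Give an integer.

The shortest distance is 3, and the only length-3 path is Priya–Frank–Jamal–Yael. So there is exactly 1 shortest path.

1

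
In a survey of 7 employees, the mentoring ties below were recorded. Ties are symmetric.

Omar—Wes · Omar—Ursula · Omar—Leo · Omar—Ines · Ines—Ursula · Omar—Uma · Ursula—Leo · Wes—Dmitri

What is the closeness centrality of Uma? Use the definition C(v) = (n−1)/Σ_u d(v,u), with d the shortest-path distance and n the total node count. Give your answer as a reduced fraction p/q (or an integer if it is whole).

Distances from Uma: Dmitri:3, Ines:2, Leo:2, Omar:1, Ursula:2, Wes:2. Sum = 12.
n = 7, so closeness = 6/12 = 1/2.

1/2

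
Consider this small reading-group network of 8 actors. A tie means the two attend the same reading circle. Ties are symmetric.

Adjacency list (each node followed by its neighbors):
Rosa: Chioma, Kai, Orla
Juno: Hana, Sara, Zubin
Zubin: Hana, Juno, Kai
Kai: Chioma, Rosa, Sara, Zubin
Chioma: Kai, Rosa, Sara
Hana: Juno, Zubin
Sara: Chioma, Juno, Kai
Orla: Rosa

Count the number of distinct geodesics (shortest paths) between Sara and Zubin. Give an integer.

2

The shortest distance is 2. The length-2 paths are: Sara–Kai–Zubin; Sara–Juno–Zubin.
That gives 2 distinct shortest paths.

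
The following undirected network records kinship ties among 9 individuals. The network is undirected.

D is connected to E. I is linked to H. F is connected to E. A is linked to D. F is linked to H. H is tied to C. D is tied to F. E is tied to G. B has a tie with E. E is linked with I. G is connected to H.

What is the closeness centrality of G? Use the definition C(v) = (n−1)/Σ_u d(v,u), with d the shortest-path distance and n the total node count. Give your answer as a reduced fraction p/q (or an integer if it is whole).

8/15

Distances from G: A:3, B:2, C:2, D:2, E:1, F:2, H:1, I:2. Sum = 15.
n = 9, so closeness = 8/15.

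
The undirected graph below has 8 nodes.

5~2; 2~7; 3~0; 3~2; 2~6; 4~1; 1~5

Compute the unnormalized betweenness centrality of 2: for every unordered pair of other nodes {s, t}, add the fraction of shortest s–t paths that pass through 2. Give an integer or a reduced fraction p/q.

17

Pairs whose geodesics pass through 2 — 6–3: 1; 6–4: 1; 6–5: 1; 6–0: 1; 6–1: 1; 6–7: 1; 3–4: 1; 3–5: 1; 3–1: 1; 3–7: 1; 4–0: 1; 4–7: 1; 5–0: 1; 5–7: 1 … (+3 more pairs).
All other pairs contribute 0.
Summing the contributions gives betweenness(2) = 17.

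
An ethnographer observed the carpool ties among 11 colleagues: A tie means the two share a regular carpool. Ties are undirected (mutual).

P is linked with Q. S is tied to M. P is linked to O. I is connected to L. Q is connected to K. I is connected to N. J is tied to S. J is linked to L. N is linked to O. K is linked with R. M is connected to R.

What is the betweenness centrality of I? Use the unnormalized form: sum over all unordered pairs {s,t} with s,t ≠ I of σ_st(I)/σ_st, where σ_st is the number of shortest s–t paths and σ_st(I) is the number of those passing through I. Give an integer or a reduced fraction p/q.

10

Pairs whose geodesics pass through I — O–S: 1; O–J: 1; O–L: 1; P–J: 1; P–L: 1; Q–L: 1; M–N: 1; S–N: 1; J–N: 1; L–N: 1.
All other pairs contribute 0.
Summing the contributions gives betweenness(I) = 10.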